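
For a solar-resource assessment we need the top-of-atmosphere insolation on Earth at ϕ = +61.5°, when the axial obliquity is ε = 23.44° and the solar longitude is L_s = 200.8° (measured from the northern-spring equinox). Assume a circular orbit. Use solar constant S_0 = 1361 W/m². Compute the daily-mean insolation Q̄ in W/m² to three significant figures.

Q̄ ≈ 127 W/m²

Solar declination: sin δ = sin ε · sin L_s = sin 23.44° × sin 200.8° = -0.14126, so δ = -8.121°.
cos h₀ = −tan(+61.5°) tan(-8.121°) = 0.2628, h₀ = 1.3049 rad.
Bracket: h₀ sin ϕ sin δ + cos ϕ cos δ sin h₀ = 1.3049×0.87882×-0.14126 + 0.47716×0.98997×0.96485 = -0.161993 + 0.455770 = 0.293777.
Q̄ = (S_0/π) × [bracket] = (1361/π) × 0.293777 = 127.3 W/m².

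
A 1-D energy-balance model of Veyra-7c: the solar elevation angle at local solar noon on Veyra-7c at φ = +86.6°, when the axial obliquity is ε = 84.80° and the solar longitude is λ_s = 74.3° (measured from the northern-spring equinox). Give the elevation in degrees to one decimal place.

Solar declination: sin δ = sin ε · sin λ_s = sin 84.80° × sin 74.3° = 0.95873, so δ = +73.482°.
At local noon the hour angle is zero, so the zenith angle equals |φ − δ| = |+86.6° − (+73.482°)| = 13.118°.
Elevation = 90° − 13.118° = 76.9°.

76.9°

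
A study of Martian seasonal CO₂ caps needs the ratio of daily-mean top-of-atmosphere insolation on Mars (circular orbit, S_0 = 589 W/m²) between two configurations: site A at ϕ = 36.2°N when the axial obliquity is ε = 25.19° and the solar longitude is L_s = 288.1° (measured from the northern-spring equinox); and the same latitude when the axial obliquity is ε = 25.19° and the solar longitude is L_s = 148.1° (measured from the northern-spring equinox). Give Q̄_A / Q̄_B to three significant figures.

— Configuration A (ϕ=+36.2°):
Solar declination: sin δ = sin ε · sin L_s = sin 25.19° × sin 288.1° = -0.40456, so δ = -23.864°.
cos h₀ = −tan(+36.2°) tan(-23.864°) = 0.3238, h₀ = 1.2411 rad.
Bracket: h₀ sin ϕ sin δ + cos ϕ cos δ sin h₀ = 1.2411×0.59061×-0.40456 + 0.80696×0.91451×0.94614 = -0.296545 + 0.698226 = 0.401681.
Q̄ = (S_0/π) × [bracket] = (589/π) × 0.401681 = 75.309 W/m².
— Configuration B (ϕ=+36.2°):
Solar declination: sin δ = sin ε · sin L_s = sin 25.19° × sin 148.1° = 0.22491, so δ = +12.998°.
cos h₀ = −tan(+36.2°) tan(+12.998°) = -0.1689, h₀ = 1.7406 rad.
Bracket: h₀ sin ϕ sin δ + cos ϕ cos δ sin h₀ = 1.7406×0.59061×0.22491 + 0.80696×0.97438×0.98563 = 0.231211 + 0.774987 = 1.006198.
Q̄ = (S_0/π) × [bracket] = (589/π) × 1.006198 = 188.65 W/m².
Ratio Q̄_A / Q̄_B = 75.309 / 188.65 = 0.3992.

Q̄_A / Q̄_B ≈ 0.399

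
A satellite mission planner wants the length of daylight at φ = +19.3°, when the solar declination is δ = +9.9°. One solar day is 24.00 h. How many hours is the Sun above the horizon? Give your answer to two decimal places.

12.47 h

cos H₀ = −tan φ · tan δ = −tan(+19.3°) × tan(+9.900°) = -0.0611, so H₀ = 1.6320 rad = 93.50°.
Daylight = 2H₀/(2π) × 24.00 h = (1.6320/π) × 24.00 = 12.47 h.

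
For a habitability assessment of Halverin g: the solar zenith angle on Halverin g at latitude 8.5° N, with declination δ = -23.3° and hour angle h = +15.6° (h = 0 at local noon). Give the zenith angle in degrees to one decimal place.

cos θ_z = sin φ sin δ + cos φ cos δ cos h = -0.058465 + 0.874896 = 0.816431.
θ_z = arccos(0.816431) = 35.3°.

θ_z = 35.3°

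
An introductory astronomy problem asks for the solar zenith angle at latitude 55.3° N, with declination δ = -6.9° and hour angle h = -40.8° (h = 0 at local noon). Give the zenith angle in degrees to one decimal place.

cos θ_z = sin φ sin δ + cos φ cos δ cos h = -0.098770 + 0.427821 = 0.329051.
θ_z = arccos(0.329051) = 70.8°.

θ_z = 70.8°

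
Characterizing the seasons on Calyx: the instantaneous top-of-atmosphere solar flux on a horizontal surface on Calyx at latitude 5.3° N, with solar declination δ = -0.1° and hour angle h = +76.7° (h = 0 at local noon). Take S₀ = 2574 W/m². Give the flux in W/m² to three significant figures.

cos θ_z = sin φ sin δ + cos φ cos δ cos h = -0.000161 + 0.229066 = 0.228905.
Flux = S₀ · cos θ_z = 2574 × 0.228905 = 589.2 W/m².

589 W/m²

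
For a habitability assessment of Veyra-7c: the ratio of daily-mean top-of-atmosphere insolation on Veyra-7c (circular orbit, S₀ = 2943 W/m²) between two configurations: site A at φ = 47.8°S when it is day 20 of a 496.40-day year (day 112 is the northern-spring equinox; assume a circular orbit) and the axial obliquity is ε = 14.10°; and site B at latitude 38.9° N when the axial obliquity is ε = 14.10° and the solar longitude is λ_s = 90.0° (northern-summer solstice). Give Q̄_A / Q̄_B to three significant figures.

— Configuration A (φ=-47.8°):
Solar longitude: λ_s = 360° × (20 − 112)/496.40 = -66.720°, i.e. -66.720° + 360° = 293.280°.
sin δ = sin 14.10° × sin 293.280° = -0.22378, so δ = -12.931°.
cos H₀ = −tan(-47.8°) tan(-12.931°) = -0.2532, H₀ = 1.8268 rad.
Bracket: H₀ sin φ sin δ + cos φ cos δ sin H₀ = 1.8268×-0.74080×-0.22378 + 0.67172×0.97464×0.96741 = 0.302840 + 0.633349 = 0.936189.
Q̄ = (S₀/π) × [bracket] = (2943/π) × 0.936189 = 877.01 W/m².
— Configuration B (φ=+38.9°):
Solar declination: sin δ = sin ε · sin λ_s = sin 14.10° × sin 90.0° = 0.24362, so δ = +14.100°.
cos H₀ = −tan(+38.9°) tan(+14.100°) = -0.2027, H₀ = 1.7749 rad.
Bracket: H₀ sin φ sin δ + cos φ cos δ sin H₀ = 1.7749×0.62796×0.24362 + 0.77824×0.96987×0.97925 = 0.271531 + 0.739130 = 1.010661.
Q̄ = (S₀/π) × [bracket] = (2943/π) × 1.010661 = 946.77 W/m².
Ratio Q̄_A / Q̄_B = 877.01 / 946.77 = 0.9263.

Q̄_A / Q̄_B ≈ 0.926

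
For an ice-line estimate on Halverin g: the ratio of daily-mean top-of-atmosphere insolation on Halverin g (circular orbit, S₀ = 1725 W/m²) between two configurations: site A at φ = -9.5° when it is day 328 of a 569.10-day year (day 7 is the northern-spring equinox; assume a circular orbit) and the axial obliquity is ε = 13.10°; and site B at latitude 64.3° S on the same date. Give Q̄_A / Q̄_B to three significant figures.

Q̄_A / Q̄_B ≈ 1.78

— Configuration A (φ=-9.5°):
Solar longitude: λ_s = 360° × (328 − 7)/569.10 = 203.057°.
sin δ = sin 13.10° × sin 203.057° = -0.08877, so δ = -5.093°.
cos H₀ = −tan(-9.5°) tan(-5.093°) = -0.0149, H₀ = 1.5857 rad.
Bracket: H₀ sin φ sin δ + cos φ cos δ sin H₀ = 1.5857×-0.16505×-0.08877 + 0.98629×0.99605×0.99989 = 0.023233 + 0.982286 = 1.005519.
Q̄ = (S₀/π) × [bracket] = (1725/π) × 1.005519 = 552.11 W/m².
— Configuration B (φ=-64.3°):
cos H₀ = −tan(-64.3°) tan(-5.093°) = -0.1852, H₀ = 1.7571 rad.
Bracket: H₀ sin φ sin δ + cos φ cos δ sin H₀ = 1.7571×-0.90108×-0.08877 + 0.43366×0.99605×0.98270 = 0.140548 + 0.424474 = 0.565022.
Q̄ = (S₀/π) × [bracket] = (1725/π) × 0.565022 = 310.24 W/m².
Ratio Q̄_A / Q̄_B = 552.11 / 310.24 = 1.780.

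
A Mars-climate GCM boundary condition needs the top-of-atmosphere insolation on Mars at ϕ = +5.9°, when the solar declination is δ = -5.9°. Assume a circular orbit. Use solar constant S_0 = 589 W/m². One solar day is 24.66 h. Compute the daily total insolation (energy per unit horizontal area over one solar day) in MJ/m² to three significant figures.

16.2 MJ/m²

cos h₀ = −tan(+5.9°) tan(-5.900°) = 0.0107, h₀ = 1.5601 rad.
Bracket: h₀ sin ϕ sin δ + cos ϕ cos δ sin h₀ = 1.5601×0.10279×-0.10279 + 0.99470×0.99470×0.99994 = -0.016484 + 0.989369 = 0.972885.
Q̄ = (S_0/π) × [bracket] = (589/π) × 0.972885 = 182.40 W/m².
Daily total = Q̄ × 24.66 h × 3600 s/h = 182.40 × 24.66 × 3600 / 10⁶ = 16.19 MJ/m².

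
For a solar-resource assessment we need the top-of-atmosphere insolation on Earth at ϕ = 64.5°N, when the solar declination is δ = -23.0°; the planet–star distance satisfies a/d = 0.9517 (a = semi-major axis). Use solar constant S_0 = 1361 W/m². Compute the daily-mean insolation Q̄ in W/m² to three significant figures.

cos h₀ = −tan(+64.5°) tan(-23.000°) = 0.8899, h₀ = 0.4736 rad.
Bracket: h₀ sin ϕ sin δ + cos ϕ cos δ sin h₀ = 0.4736×0.90259×-0.39073 + 0.43051×0.92050×0.45610 = -0.167024 + 0.180745 = 0.013721.
Inverse-square distance factor (a/d)² = 0.9517² = 0.905733.
Q̄ = (S_0/π) × 0.905733 × [bracket] = (1361/π) × 0.905733 × 0.013721 = 5.384 W/m².

Q̄ ≈ 5.38 W/m²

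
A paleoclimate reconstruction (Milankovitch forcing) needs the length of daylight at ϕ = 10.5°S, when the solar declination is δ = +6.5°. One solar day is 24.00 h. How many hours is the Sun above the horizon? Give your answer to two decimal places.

11.84 h

cos h₀ = −tan ϕ · tan δ = −tan(-10.5°) × tan(+6.500°) = 0.0211, so h₀ = 1.5497 rad = 88.79°.
Daylight = 2h₀/(2π) × 24.00 h = (1.5497/π) × 24.00 = 11.84 h.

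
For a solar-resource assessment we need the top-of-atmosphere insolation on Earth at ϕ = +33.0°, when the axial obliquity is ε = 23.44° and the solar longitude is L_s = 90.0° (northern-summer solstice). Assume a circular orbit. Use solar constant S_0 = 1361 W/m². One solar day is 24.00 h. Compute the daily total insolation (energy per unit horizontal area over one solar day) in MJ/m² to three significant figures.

42.7 MJ/m²

Solar declination: sin δ = sin ε · sin L_s = sin 23.44° × sin 90.0° = 0.39779, so δ = +23.440°.
cos h₀ = −tan(+33.0°) tan(+23.440°) = -0.2816, h₀ = 1.8562 rad.
Bracket: h₀ sin ϕ sin δ + cos ϕ cos δ sin h₀ = 1.8562×0.54464×0.39779 + 0.83867×0.91748×0.95954 = 0.402150 + 0.738330 = 1.140480.
Q̄ = (S_0/π) × [bracket] = (1361/π) × 1.140480 = 494.08 W/m².
Daily total = Q̄ × 24.00 h × 3600 s/h = 494.08 × 24.00 × 3600 / 10⁶ = 42.69 MJ/m².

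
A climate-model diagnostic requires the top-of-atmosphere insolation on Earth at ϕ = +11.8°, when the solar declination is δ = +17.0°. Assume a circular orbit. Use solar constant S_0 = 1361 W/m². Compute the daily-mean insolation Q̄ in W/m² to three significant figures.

cos h₀ = −tan(+11.8°) tan(+17.000°) = -0.0639, h₀ = 1.6347 rad.
Bracket: h₀ sin ϕ sin δ + cos ϕ cos δ sin h₀ = 1.6347×0.20450×0.29237 + 0.97887×0.95630×0.99796 = 0.097738 + 0.934184 = 1.031922.
Q̄ = (S_0/π) × [bracket] = (1361/π) × 1.031922 = 447.0 W/m².

Q̄ ≈ 447 W/m²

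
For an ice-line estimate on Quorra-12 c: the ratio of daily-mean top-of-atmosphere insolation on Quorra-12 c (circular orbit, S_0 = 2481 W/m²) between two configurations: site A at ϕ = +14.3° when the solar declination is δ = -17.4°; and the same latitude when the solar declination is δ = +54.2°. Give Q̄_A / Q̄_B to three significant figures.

Q̄_A / Q̄_B ≈ 0.885

— Configuration A (ϕ=+14.3°):
cos h₀ = −tan(+14.3°) tan(-17.400°) = 0.0799, h₀ = 1.4908 rad.
Bracket: h₀ sin ϕ sin δ + cos ϕ cos δ sin h₀ = 1.4908×0.24700×-0.29904 + 0.96902×0.95424×0.99680 = -0.110115 + 0.921719 = 0.811604.
Q̄ = (S_0/π) × [bracket] = (2481/π) × 0.811604 = 640.95 W/m².
— Configuration B (ϕ=+14.3°):
cos h₀ = −tan(+14.3°) tan(+54.200°) = -0.3534, h₀ = 1.9320 rad.
Bracket: h₀ sin ϕ sin δ + cos ϕ cos δ sin h₀ = 1.9320×0.24700×0.81106 + 0.96902×0.58496×0.93546 = 0.387041 + 0.530254 = 0.917295.
Q̄ = (S_0/π) × [bracket] = (2481/π) × 0.917295 = 724.41 W/m².
Ratio Q̄_A / Q̄_B = 640.95 / 724.41 = 0.8848.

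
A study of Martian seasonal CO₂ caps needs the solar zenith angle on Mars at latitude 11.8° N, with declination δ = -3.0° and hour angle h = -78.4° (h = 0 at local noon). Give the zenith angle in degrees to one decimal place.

θ_z = 79.3°

cos θ_z = sin ϕ sin δ + cos ϕ cos δ cos h = -0.010702 + 0.196559 = 0.185857.
θ_z = arccos(0.185857) = 79.3°.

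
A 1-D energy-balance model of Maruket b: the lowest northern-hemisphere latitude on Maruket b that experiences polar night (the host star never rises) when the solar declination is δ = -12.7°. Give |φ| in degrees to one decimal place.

|φ| = 77.3°

Polar night requires cos H₀ = −tan φ tan δ ≥ 1, i.e. tan φ tan δ ≤ −1.
The boundary is |tan φ| · |tan δ| = 1, so |φ| = 90° − |δ| = 90° − 12.7° = 77.3° in the northern hemisphere.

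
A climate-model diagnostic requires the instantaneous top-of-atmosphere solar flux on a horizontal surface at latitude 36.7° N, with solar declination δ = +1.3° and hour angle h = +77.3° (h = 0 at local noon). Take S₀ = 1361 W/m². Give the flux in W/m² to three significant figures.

258 W/m²

cos θ_z = sin φ sin δ + cos φ cos δ cos h = 0.013559 + 0.176222 = 0.189781.
Flux = S₀ · cos θ_z = 1361 × 0.189781 = 258.3 W/m².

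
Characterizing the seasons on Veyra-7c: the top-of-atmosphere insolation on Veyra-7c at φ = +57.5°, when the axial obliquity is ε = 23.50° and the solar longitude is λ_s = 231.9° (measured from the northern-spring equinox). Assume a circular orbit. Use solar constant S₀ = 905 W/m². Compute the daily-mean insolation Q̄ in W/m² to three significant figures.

Solar declination: sin δ = sin ε · sin λ_s = sin 23.50° × sin 231.9° = -0.31379, so δ = -18.288°.
cos H₀ = −tan(+57.5°) tan(-18.288°) = 0.5188, H₀ = 1.0254 rad.
Bracket: H₀ sin φ sin δ + cos φ cos δ sin H₀ = 1.0254×0.84339×-0.31379 + 0.53730×0.94949×0.85492 = -0.271369 + 0.436147 = 0.164778.
Q̄ = (S₀/π) × [bracket] = (905/π) × 0.164778 = 47.47 W/m².

Q̄ ≈ 47.5 W/m²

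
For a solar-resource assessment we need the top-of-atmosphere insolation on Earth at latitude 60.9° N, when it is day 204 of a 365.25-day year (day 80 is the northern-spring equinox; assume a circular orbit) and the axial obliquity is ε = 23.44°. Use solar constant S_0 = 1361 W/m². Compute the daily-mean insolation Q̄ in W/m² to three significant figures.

Q̄ ≈ 441 W/m²

Solar longitude: L_s = 360° × (204 − 80)/365.25 = 122.218°.
sin δ = sin 23.44° × sin 122.218° = 0.33654, so δ = +19.666°.
cos h₀ = −tan(+60.9°) tan(+19.666°) = -0.6421, h₀ = 2.2680 rad.
Bracket: h₀ sin ϕ sin δ + cos ϕ cos δ sin h₀ = 2.2680×0.87377×0.33654 + 0.48634×0.94167×0.76662 = 0.666925 + 0.351090 = 1.018015.
Q̄ = (S_0/π) × [bracket] = (1361/π) × 1.018015 = 441.0 W/m².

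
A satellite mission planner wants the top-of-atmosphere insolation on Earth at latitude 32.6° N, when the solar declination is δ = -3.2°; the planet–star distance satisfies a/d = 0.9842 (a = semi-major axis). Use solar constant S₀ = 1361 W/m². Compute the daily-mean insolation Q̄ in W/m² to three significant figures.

cos H₀ = −tan(+32.6°) tan(-3.200°) = 0.0358, H₀ = 1.5350 rad.
Bracket: H₀ sin φ sin δ + cos φ cos δ sin H₀ = 1.5350×0.53877×-0.05582 + 0.84245×0.99844×0.99936 = -0.046164 + 0.840597 = 0.794433.
Inverse-square distance factor (a/d)² = 0.9842² = 0.968650.
Q̄ = (S₀/π) × 0.968650 × [bracket] = (1361/π) × 0.968650 × 0.794433 = 333.4 W/m².

Q̄ ≈ 333 W/m²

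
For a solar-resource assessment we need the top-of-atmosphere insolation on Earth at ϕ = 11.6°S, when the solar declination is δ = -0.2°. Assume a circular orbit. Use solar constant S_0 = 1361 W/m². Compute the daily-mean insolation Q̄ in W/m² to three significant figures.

Q̄ ≈ 425 W/m²

cos h₀ = −tan(-11.6°) tan(-0.200°) = -0.0007, h₀ = 1.5715 rad.
Bracket: h₀ sin ϕ sin δ + cos ϕ cos δ sin h₀ = 1.5715×-0.20108×-0.00349 + 0.97958×0.99999×1.00000 = 0.001103 + 0.979570 = 0.980673.
Q̄ = (S_0/π) × [bracket] = (1361/π) × 0.980673 = 424.8 W/m².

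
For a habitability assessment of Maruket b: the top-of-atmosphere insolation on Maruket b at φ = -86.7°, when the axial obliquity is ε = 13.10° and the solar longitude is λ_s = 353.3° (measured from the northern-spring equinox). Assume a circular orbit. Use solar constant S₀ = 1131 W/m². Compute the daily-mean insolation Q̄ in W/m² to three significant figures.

Solar declination: sin δ = sin ε · sin λ_s = sin 13.10° × sin 353.3° = -0.02644, so δ = -1.515°.
cos H₀ = −tan(-86.7°) tan(-1.515°) = -0.4588, H₀ = 2.0474 rad.
Bracket: H₀ sin φ sin δ + cos φ cos δ sin H₀ = 2.0474×-0.99834×-0.02644 + 0.05756×0.99965×0.88855 = 0.054043 + 0.051127 = 0.105170.
Q̄ = (S₀/π) × [bracket] = (1131/π) × 0.105170 = 37.86 W/m².

Q̄ ≈ 37.9 W/m²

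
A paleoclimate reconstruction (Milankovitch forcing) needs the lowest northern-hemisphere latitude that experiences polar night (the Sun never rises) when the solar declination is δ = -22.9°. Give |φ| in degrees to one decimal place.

|φ| = 67.1°

Polar night requires cos H₀ = −tan φ tan δ ≥ 1, i.e. tan φ tan δ ≤ −1.
The boundary is |tan φ| · |tan δ| = 1, so |φ| = 90° − |δ| = 90° − 22.9° = 67.1° in the northern hemisphere.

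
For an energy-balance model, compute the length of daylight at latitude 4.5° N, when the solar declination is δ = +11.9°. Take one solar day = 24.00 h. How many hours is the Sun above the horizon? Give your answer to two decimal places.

12.13 h

cos H₀ = −tan φ · tan δ = −tan(+4.5°) × tan(+11.900°) = -0.0166, so H₀ = 1.5874 rad = 90.95°.
Daylight = 2H₀/(2π) × 24.00 h = (1.5874/π) × 24.00 = 12.13 h.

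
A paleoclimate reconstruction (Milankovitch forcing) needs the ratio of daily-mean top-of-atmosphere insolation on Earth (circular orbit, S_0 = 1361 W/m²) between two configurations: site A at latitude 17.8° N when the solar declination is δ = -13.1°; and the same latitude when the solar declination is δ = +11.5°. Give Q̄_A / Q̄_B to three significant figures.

Q̄_A / Q̄_B ≈ 0.797

— Configuration A (ϕ=+17.8°):
cos h₀ = −tan(+17.8°) tan(-13.100°) = 0.0747, h₀ = 1.4960 rad.
Bracket: h₀ sin ϕ sin δ + cos ϕ cos δ sin h₀ = 1.4960×0.30570×-0.22665 + 0.95213×0.97398×0.99720 = -0.103653 + 0.924759 = 0.821106.
Q̄ = (S_0/π) × [bracket] = (1361/π) × 0.821106 = 355.72 W/m².
— Configuration B (ϕ=+17.8°):
cos h₀ = −tan(+17.8°) tan(+11.500°) = -0.0653, h₀ = 1.6362 rad.
Bracket: h₀ sin ϕ sin δ + cos ϕ cos δ sin h₀ = 1.6362×0.30570×0.19937 + 0.95213×0.97992×0.99786 = 0.099722 + 0.931015 = 1.030737.
Q̄ = (S_0/π) × [bracket] = (1361/π) × 1.030737 = 446.54 W/m².
Ratio Q̄_A / Q̄_B = 355.72 / 446.54 = 0.7966.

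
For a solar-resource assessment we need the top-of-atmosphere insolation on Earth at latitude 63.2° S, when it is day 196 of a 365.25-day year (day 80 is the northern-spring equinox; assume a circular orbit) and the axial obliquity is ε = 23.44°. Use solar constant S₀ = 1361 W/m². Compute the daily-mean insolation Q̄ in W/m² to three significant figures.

Q̄ ≈ 19.2 W/m²

Solar longitude: λ_s = 360° × (196 − 80)/365.25 = 114.333°.
sin δ = sin 23.44° × sin 114.333° = 0.36245, so δ = +21.251°.
cos H₀ = −tan(-63.2°) tan(+21.251°) = 0.7699, H₀ = 0.6921 rad.
Bracket: H₀ sin φ sin δ + cos φ cos δ sin H₀ = 0.6921×-0.89259×0.36245 + 0.45088×0.93200×0.63818 = -0.223908 + 0.268176 = 0.044268.
Q̄ = (S₀/π) × [bracket] = (1361/π) × 0.044268 = 19.18 W/m².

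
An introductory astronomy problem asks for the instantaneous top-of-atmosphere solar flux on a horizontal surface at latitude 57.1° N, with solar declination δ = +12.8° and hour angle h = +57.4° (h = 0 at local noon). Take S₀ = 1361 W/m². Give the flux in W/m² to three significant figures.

cos θ_z = sin φ sin δ + cos φ cos δ cos h = 0.186017 + 0.285374 = 0.471391.
Flux = S₀ · cos θ_z = 1361 × 0.471391 = 641.6 W/m².

642 W/m²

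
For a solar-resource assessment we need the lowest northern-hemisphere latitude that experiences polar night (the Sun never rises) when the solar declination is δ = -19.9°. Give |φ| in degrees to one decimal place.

Polar night requires cos H₀ = −tan φ tan δ ≥ 1, i.e. tan φ tan δ ≤ −1.
The boundary is |tan φ| · |tan δ| = 1, so |φ| = 90° − |δ| = 90° − 19.9° = 70.1° in the northern hemisphere.

|φ| = 70.1°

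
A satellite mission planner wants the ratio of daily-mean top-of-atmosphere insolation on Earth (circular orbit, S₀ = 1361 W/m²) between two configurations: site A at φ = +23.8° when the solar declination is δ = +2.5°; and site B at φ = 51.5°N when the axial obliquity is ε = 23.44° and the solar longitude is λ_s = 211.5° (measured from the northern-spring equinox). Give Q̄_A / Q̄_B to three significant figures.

Q̄_A / Q̄_B ≈ 2.51

— Configuration A (φ=+23.8°):
cos H₀ = −tan(+23.8°) tan(+2.500°) = -0.0193, H₀ = 1.5901 rad.
Bracket: H₀ sin φ sin δ + cos φ cos δ sin H₀ = 1.5901×0.40355×0.04362 + 0.91496×0.99905×0.99981 = 0.027990 + 0.913917 = 0.941907.
Q̄ = (S₀/π) × [bracket] = (1361/π) × 0.941907 = 408.05 W/m².
— Configuration B (φ=+51.5°):
Solar declination: sin δ = sin ε · sin λ_s = sin 23.44° × sin 211.5° = -0.20784, so δ = -11.996°.
cos H₀ = −tan(+51.5°) tan(-11.996°) = 0.2671, H₀ = 1.3004 rad.
Bracket: H₀ sin φ sin δ + cos φ cos δ sin H₀ = 1.3004×0.78261×-0.20784 + 0.62251×0.97816×0.96366 = -0.211520 + 0.586786 = 0.375266.
Q̄ = (S₀/π) × [bracket] = (1361/π) × 0.375266 = 162.57 W/m².
Ratio Q̄_A / Q̄_B = 408.05 / 162.57 = 2.510.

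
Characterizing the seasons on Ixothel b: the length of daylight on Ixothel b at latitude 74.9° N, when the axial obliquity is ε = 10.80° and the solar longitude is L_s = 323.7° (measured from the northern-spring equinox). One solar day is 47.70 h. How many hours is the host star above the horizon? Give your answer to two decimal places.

17.37 h

Solar declination: sin δ = sin ε · sin L_s = sin 10.80° × sin 323.7° = -0.11093, so δ = -6.369°.
cos h₀ = −tan ϕ · tan δ = −tan(+74.9°) × tan(-6.369°) = 0.4137, so h₀ = 1.1443 rad = 65.56°.
Daylight = 2h₀/(2π) × 47.70 h = (1.1443/π) × 47.70 = 17.37 h.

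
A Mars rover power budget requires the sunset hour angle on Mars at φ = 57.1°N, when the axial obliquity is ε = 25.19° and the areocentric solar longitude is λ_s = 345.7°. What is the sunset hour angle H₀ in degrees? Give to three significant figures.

H₀ = 80.6°

sin δ = sin 25.19° × sin 345.7° = -0.10513, so δ = -6.035°.
cos H₀ = −tan φ · tan δ = −tan(+57.1°) × tan(-6.035°) = 0.1634, so H₀ = 1.4067 rad = 80.60°.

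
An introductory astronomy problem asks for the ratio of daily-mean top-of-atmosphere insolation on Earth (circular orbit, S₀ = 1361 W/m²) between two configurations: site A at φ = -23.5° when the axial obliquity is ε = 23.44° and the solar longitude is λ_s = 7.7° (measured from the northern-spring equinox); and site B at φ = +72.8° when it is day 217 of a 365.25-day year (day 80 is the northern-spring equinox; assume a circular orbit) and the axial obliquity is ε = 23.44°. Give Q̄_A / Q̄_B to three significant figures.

Q̄_A / Q̄_B ≈ 1.04

— Configuration A (φ=-23.5°):
Solar declination: sin δ = sin ε · sin λ_s = sin 23.44° × sin 7.7° = 0.05330, so δ = +3.055°.
cos H₀ = −tan(-23.5°) tan(+3.055°) = 0.0232, H₀ = 1.5476 rad.
Bracket: H₀ sin φ sin δ + cos φ cos δ sin H₀ = 1.5476×-0.39875×0.05330 + 0.91706×0.99858×0.99973 = -0.032892 + 0.915511 = 0.882619.
Q̄ = (S₀/π) × [bracket] = (1361/π) × 0.882619 = 382.37 W/m².
— Configuration B (φ=+72.8°):
Solar longitude: λ_s = 360° × (217 − 80)/365.25 = 135.031°.
sin δ = sin 23.44° × sin 135.031° = 0.28113, so δ = +16.328°.
cos H₀ = −tan(+72.8°) tan(+16.328°) = -0.9463, H₀ = 2.8125 rad.
Bracket: H₀ sin φ sin δ + cos φ cos δ sin H₀ = 2.8125×0.95528×0.28113 + 0.29571×0.95967×0.32317 = 0.755319 + 0.091710 = 0.847029.
Q̄ = (S₀/π) × [bracket] = (1361/π) × 0.847029 = 366.95 W/m².
Ratio Q̄_A / Q̄_B = 382.37 / 366.95 = 1.042.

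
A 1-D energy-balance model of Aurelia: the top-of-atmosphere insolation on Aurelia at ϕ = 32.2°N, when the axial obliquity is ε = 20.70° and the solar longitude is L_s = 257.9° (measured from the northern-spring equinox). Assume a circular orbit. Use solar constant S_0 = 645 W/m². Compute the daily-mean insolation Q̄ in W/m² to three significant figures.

Solar declination: sin δ = sin ε · sin L_s = sin 20.70° × sin 257.9° = -0.34562, so δ = -20.220°.
cos h₀ = −tan(+32.2°) tan(-20.220°) = 0.2319, h₀ = 1.3367 rad.
Bracket: h₀ sin ϕ sin δ + cos ϕ cos δ sin h₀ = 1.3367×0.53288×-0.34562 + 0.84619×0.93837×0.97273 = -0.246185 + 0.772386 = 0.526201.
Q̄ = (S_0/π) × [bracket] = (645/π) × 0.526201 = 108.0 W/m².

Q̄ ≈ 108 W/m²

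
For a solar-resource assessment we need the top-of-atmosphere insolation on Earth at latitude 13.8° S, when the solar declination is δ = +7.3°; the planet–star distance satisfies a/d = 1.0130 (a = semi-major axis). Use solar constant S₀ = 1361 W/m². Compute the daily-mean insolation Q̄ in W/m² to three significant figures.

cos H₀ = −tan(-13.8°) tan(+7.300°) = 0.0315, H₀ = 1.5393 rad.
Bracket: H₀ sin φ sin δ + cos φ cos δ sin H₀ = 1.5393×-0.23853×0.12706 + 0.97113×0.99189×0.99950 = -0.046653 + 0.962773 = 0.916120.
Inverse-square distance factor (a/d)² = 1.0130² = 1.026169.
Q̄ = (S₀/π) × 1.026169 × [bracket] = (1361/π) × 1.026169 × 0.916120 = 407.3 W/m².

Q̄ ≈ 407 W/m²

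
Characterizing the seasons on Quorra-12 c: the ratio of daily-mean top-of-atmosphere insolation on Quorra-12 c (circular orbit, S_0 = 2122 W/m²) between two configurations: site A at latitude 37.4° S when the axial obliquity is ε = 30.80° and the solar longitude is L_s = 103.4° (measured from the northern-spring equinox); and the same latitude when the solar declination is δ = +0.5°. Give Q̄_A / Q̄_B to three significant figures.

— Configuration A (ϕ=-37.4°):
Solar declination: sin δ = sin ε · sin L_s = sin 30.80° × sin 103.4° = 0.49810, so δ = +29.875°.
cos h₀ = −tan(-37.4°) tan(+29.875°) = 0.4392, h₀ = 1.1161 rad.
Bracket: h₀ sin ϕ sin δ + cos ϕ cos δ sin h₀ = 1.1161×-0.60738×0.49810 + 0.79441×0.86712×0.89839 = -0.337660 + 0.618855 = 0.281195.
Q̄ = (S_0/π) × [bracket] = (2122/π) × 0.281195 = 189.93 W/m².
— Configuration B (ϕ=-37.4°):
cos h₀ = −tan(-37.4°) tan(+0.500°) = 0.0067, h₀ = 1.5641 rad.
Bracket: h₀ sin ϕ sin δ + cos ϕ cos δ sin h₀ = 1.5641×-0.60738×0.00873 + 0.79441×0.99996×0.99998 = -0.008294 + 0.794362 = 0.786068.
Q̄ = (S_0/π) × [bracket] = (2122/π) × 0.786068 = 530.95 W/m².
Ratio Q̄_A / Q̄_B = 189.93 / 530.95 = 0.3577.

Q̄_A / Q̄_B ≈ 0.358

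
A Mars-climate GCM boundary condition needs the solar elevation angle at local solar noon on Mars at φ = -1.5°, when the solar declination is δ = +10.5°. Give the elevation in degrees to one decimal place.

At local noon the hour angle is zero, so the zenith angle equals |φ − δ| = |-1.5° − (+10.500°)| = 12.000°.
Elevation = 90° − 12.000° = 78.0°.

78.0°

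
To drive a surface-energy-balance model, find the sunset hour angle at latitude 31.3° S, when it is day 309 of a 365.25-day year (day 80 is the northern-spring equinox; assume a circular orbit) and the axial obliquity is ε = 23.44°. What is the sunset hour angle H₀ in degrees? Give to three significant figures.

Solar longitude: λ_s = 360° × (309 − 80)/365.25 = 225.708°.
sin δ = sin 23.44° × sin 225.708° = -0.28474, so δ = -16.543°.
cos H₀ = −tan φ · tan δ = −tan(-31.3°) × tan(-16.543°) = -0.1806, so H₀ = 1.7524 rad = 100.40°.

H₀ = 100°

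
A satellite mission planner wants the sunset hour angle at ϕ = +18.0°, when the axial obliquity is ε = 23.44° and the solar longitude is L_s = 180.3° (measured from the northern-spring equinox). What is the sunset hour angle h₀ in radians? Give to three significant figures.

Solar declination: sin δ = sin ε · sin L_s = sin 23.44° × sin 180.3° = -0.00208, so δ = -0.119°.
cos h₀ = −tan ϕ · tan δ = −tan(+18.0°) × tan(-0.119°) = 0.0007, so h₀ = 1.5701 rad = 89.96°.

h₀ = 1.57 rad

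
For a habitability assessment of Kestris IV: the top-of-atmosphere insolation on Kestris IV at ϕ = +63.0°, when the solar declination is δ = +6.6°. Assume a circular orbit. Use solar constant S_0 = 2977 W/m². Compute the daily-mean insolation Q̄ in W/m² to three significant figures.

cos h₀ = −tan(+63.0°) tan(+6.600°) = -0.2271, h₀ = 1.7999 rad.
Bracket: h₀ sin ϕ sin δ + cos ϕ cos δ sin h₀ = 1.7999×0.89101×0.11494 + 0.45399×0.99337×0.97388 = 0.184333 + 0.439200 = 0.623533.
Q̄ = (S_0/π) × [bracket] = (2977/π) × 0.623533 = 590.9 W/m².

Q̄ ≈ 591 W/m²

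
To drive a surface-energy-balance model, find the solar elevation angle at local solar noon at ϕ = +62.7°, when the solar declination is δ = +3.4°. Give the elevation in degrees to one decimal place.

At local noon the hour angle is zero, so the zenith angle equals |ϕ − δ| = |+62.7° − (+3.400°)| = 59.300°.
Elevation = 90° − 59.300° = 30.7°.

30.7°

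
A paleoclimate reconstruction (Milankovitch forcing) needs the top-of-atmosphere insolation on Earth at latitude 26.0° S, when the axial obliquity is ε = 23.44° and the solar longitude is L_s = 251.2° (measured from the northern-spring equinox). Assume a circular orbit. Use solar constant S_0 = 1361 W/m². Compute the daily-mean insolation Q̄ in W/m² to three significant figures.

Q̄ ≈ 480 W/m²

Solar declination: sin δ = sin ε · sin L_s = sin 23.44° × sin 251.2° = -0.37657, so δ = -22.121°.
cos h₀ = −tan(-26.0°) tan(-22.121°) = -0.1983, h₀ = 1.7704 rad.
Bracket: h₀ sin ϕ sin δ + cos ϕ cos δ sin h₀ = 1.7704×-0.43837×-0.37657 + 0.89879×0.92639×0.98015 = 0.292252 + 0.816102 = 1.108354.
Q̄ = (S_0/π) × [bracket] = (1361/π) × 1.108354 = 480.2 W/m².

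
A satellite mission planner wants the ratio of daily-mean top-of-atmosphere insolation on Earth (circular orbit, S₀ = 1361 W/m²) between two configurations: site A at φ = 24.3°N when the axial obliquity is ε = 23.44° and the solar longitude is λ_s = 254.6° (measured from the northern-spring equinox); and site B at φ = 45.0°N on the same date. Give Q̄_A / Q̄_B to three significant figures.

Q̄_A / Q̄_B ≈ 2.14

— Configuration A (φ=+24.3°):
Solar declination: sin δ = sin ε · sin λ_s = sin 23.44° × sin 254.6° = -0.38351, so δ = -22.551°.
cos H₀ = −tan(+24.3°) tan(-22.551°) = 0.1875, H₀ = 1.3822 rad.
Bracket: H₀ sin φ sin δ + cos φ cos δ sin H₀ = 1.3822×0.41151×-0.38351 + 0.91140×0.92354×0.98227 = -0.218136 + 0.826791 = 0.608655.
Q̄ = (S₀/π) × [bracket] = (1361/π) × 0.608655 = 263.68 W/m².
— Configuration B (φ=+45.0°):
cos H₀ = −tan(+45.0°) tan(-22.551°) = 0.4153, H₀ = 1.1426 rad.
Bracket: H₀ sin φ sin δ + cos φ cos δ sin H₀ = 1.1426×0.70711×-0.38351 + 0.70711×0.92354×0.90970 = -0.309855 + 0.594074 = 0.284219.
Q̄ = (S₀/π) × [bracket] = (1361/π) × 0.284219 = 123.13 W/m².
Ratio Q̄_A / Q̄_B = 263.68 / 123.13 = 2.141.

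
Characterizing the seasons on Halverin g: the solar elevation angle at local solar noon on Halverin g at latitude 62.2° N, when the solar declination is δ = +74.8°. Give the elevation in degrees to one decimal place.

At local noon the hour angle is zero, so the zenith angle equals |φ − δ| = |+62.2° − (+74.800°)| = 12.600°.
Elevation = 90° − 12.600° = 77.4°.

77.4°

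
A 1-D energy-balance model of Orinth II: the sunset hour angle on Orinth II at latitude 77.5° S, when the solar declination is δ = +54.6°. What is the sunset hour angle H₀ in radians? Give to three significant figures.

H₀ = 0.00 rad

cos H₀ = −tan φ · tan δ = 6.3472 ≥ 1, so the host star never rises (polar night) and H₀ = 0.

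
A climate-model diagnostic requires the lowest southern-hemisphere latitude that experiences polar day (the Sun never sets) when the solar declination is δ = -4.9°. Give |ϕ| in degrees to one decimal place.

Polar day requires cos h₀ = −tan ϕ tan δ ≤ −1, i.e. tan ϕ tan δ ≥ 1.
The boundary is |tan ϕ| · |tan δ| = 1, so |ϕ| = 90° − |δ| = 90° − 4.9° = 85.1° in the southern hemisphere.

|ϕ| = 85.1°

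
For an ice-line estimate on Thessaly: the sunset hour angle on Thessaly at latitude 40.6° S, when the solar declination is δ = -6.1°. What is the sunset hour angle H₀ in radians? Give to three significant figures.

H₀ = 1.66 rad

cos H₀ = −tan φ · tan δ = −tan(-40.6°) × tan(-6.100°) = -0.0916, so H₀ = 1.6625 rad = 95.26°.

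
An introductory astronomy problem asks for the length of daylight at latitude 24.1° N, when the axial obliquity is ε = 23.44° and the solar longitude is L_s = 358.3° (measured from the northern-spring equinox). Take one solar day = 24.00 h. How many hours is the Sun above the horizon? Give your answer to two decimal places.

Solar declination: sin δ = sin ε · sin L_s = sin 23.44° × sin 358.3° = -0.01180, so δ = -0.676°.
cos h₀ = −tan ϕ · tan δ = −tan(+24.1°) × tan(-0.676°) = 0.0053, so h₀ = 1.5655 rad = 89.70°.
Daylight = 2h₀/(2π) × 24.00 h = (1.5655/π) × 24.00 = 11.96 h.

11.96 h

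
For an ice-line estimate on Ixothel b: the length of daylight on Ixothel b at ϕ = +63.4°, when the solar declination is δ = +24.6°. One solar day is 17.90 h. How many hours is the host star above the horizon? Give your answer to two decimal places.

15.52 h

cos h₀ = −tan ϕ · tan δ = −tan(+63.4°) × tan(+24.600°) = -0.9143, so h₀ = 2.7245 rad = 156.10°.
Daylight = 2h₀/(2π) × 17.90 h = (2.7245/π) × 17.90 = 15.52 h.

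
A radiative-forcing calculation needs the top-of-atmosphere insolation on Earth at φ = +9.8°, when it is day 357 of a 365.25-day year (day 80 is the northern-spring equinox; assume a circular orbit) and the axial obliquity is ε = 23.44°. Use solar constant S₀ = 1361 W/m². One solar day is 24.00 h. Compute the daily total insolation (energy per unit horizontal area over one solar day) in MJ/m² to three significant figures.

30.0 MJ/m²

Solar longitude: λ_s = 360° × (357 − 80)/365.25 = 273.018°.
sin δ = sin 23.44° × sin 273.018° = -0.39724, so δ = -23.406°.
cos H₀ = −tan(+9.8°) tan(-23.406°) = 0.0748, H₀ = 1.4960 rad.
Bracket: H₀ sin φ sin δ + cos φ cos δ sin H₀ = 1.4960×0.17021×-0.39724 + 0.98541×0.91772×0.99720 = -0.101151 + 0.901798 = 0.800647.
Q̄ = (S₀/π) × [bracket] = (1361/π) × 0.800647 = 346.86 W/m².
Daily total = Q̄ × 24.00 h × 3600 s/h = 346.86 × 24.00 × 3600 / 10⁶ = 29.97 MJ/m².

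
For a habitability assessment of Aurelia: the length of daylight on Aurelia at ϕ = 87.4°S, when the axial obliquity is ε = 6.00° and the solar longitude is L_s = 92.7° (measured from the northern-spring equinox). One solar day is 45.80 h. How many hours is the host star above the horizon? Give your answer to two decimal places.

0.00 h

Solar declination: sin δ = sin ε · sin L_s = sin 6.00° × sin 92.7° = 0.10441, so δ = +5.993°.
cos h₀ = −tan ϕ · tan δ = 2.3120 ≥ 1, so the host star never rises (polar night) and h₀ = 0.
Daylight = 2h₀/(2π) × 45.80 h = (0.0000/π) × 45.80 = 0.00 h.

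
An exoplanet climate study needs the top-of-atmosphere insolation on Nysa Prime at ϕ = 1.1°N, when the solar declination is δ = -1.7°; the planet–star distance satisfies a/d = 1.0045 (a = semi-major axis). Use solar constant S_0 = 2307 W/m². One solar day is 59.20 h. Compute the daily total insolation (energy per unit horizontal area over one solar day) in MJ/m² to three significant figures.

cos h₀ = −tan(+1.1°) tan(-1.700°) = 0.0006, h₀ = 1.5702 rad.
Bracket: h₀ sin ϕ sin δ + cos ϕ cos δ sin h₀ = 1.5702×0.01920×-0.02967 + 0.99982×0.99956×1.00000 = -0.000894 + 0.999380 = 0.998486.
Inverse-square distance factor (a/d)² = 1.0045² = 1.009020.
Q̄ = (S_0/π) × 1.009020 × [bracket] = (2307/π) × 1.009020 × 0.998486 = 739.84 W/m².
Daily total = Q̄ × 59.20 h × 3600 s/h = 739.84 × 59.20 × 3600 / 10⁶ = 157.7 MJ/m².

158 MJ/m²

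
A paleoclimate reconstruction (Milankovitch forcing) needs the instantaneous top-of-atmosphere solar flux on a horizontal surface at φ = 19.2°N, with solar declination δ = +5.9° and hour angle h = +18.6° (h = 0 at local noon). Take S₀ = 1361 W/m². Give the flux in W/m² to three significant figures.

1.26e+03 W/m²

cos θ_z = sin φ sin δ + cos φ cos δ cos h = 0.033805 + 0.890309 = 0.924114.
Flux = S₀ · cos θ_z = 1361 × 0.924114 = 1258 W/m².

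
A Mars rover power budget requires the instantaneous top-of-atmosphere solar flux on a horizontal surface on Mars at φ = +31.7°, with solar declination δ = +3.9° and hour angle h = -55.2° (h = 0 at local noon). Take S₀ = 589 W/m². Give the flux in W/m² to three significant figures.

306 W/m²

cos θ_z = sin φ sin δ + cos φ cos δ cos h = 0.035740 + 0.484445 = 0.520185.
Flux = S₀ · cos θ_z = 589 × 0.520185 = 306.4 W/m².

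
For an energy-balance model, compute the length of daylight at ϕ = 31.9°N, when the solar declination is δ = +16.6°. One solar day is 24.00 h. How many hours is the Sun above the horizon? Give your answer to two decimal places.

cos h₀ = −tan ϕ · tan δ = −tan(+31.9°) × tan(+16.600°) = -0.1856, so h₀ = 1.7574 rad = 100.69°.
Daylight = 2h₀/(2π) × 24.00 h = (1.7574/π) × 24.00 = 13.43 h.

13.43 h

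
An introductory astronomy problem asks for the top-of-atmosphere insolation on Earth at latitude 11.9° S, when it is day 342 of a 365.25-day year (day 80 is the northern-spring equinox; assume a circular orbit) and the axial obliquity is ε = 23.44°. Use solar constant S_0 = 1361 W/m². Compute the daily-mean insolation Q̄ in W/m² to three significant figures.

Q̄ ≈ 447 W/m²

Solar longitude: L_s = 360° × (342 − 80)/365.25 = 258.234°.
sin δ = sin 23.44° × sin 258.234° = -0.38943, so δ = -22.919°.
cos h₀ = −tan(-11.9°) tan(-22.919°) = -0.0891, h₀ = 1.6600 rad.
Bracket: h₀ sin ϕ sin δ + cos ϕ cos δ sin h₀ = 1.6600×-0.20620×-0.38943 + 0.97851×0.92106×0.99602 = 0.133299 + 0.897679 = 1.030978.
Q̄ = (S_0/π) × [bracket] = (1361/π) × 1.030978 = 446.6 W/m².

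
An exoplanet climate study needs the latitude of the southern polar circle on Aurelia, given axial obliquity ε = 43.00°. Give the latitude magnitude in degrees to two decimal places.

47.00°

The polar circle is the lowest latitude that experiences at least one full rotation of continuous darkness at the northern-summer solstice; it lies at |φ| = 90° − ε = 90° − 43.00° = 47.00°.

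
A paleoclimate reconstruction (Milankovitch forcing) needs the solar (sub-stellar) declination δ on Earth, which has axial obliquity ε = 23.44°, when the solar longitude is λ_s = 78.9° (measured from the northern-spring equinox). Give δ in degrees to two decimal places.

sin δ = sin ε · sin λ_s = sin 23.44° × sin 78.9° = 0.390347.
δ = arcsin(0.390347) = +22.98°.

δ = +22.98°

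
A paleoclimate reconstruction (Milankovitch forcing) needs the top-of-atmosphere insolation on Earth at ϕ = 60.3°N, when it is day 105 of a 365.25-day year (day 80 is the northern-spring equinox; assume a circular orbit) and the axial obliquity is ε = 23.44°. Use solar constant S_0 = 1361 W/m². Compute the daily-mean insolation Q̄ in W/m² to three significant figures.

Solar longitude: L_s = 360° × (105 − 80)/365.25 = 24.641°.
sin δ = sin 23.44° × sin 24.641° = 0.16585, so δ = +9.547°.
cos h₀ = −tan(+60.3°) tan(+9.547°) = -0.2948, h₀ = 1.8701 rad.
Bracket: h₀ sin ϕ sin δ + cos ϕ cos δ sin h₀ = 1.8701×0.86863×0.16585 + 0.49546×0.98615×0.95554 = 0.269411 + 0.466875 = 0.736286.
Q̄ = (S_0/π) × [bracket] = (1361/π) × 0.736286 = 319.0 W/m².

Q̄ ≈ 319 W/m²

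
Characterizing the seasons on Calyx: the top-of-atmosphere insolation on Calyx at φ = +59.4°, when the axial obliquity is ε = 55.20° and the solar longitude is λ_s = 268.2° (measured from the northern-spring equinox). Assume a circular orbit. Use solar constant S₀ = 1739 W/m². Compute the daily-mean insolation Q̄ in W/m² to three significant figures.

Solar declination: sin δ = sin ε · sin λ_s = sin 55.20° × sin 268.2° = -0.82074, so δ = -55.159°.
cos H₀ = −tan(+59.4°) tan(-55.159°) = 2.4292 ≥ 1 ⇒ polar night, H₀ = 0 and Q̄ = 0.

Q̄ ≈ 0.00 W/m²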